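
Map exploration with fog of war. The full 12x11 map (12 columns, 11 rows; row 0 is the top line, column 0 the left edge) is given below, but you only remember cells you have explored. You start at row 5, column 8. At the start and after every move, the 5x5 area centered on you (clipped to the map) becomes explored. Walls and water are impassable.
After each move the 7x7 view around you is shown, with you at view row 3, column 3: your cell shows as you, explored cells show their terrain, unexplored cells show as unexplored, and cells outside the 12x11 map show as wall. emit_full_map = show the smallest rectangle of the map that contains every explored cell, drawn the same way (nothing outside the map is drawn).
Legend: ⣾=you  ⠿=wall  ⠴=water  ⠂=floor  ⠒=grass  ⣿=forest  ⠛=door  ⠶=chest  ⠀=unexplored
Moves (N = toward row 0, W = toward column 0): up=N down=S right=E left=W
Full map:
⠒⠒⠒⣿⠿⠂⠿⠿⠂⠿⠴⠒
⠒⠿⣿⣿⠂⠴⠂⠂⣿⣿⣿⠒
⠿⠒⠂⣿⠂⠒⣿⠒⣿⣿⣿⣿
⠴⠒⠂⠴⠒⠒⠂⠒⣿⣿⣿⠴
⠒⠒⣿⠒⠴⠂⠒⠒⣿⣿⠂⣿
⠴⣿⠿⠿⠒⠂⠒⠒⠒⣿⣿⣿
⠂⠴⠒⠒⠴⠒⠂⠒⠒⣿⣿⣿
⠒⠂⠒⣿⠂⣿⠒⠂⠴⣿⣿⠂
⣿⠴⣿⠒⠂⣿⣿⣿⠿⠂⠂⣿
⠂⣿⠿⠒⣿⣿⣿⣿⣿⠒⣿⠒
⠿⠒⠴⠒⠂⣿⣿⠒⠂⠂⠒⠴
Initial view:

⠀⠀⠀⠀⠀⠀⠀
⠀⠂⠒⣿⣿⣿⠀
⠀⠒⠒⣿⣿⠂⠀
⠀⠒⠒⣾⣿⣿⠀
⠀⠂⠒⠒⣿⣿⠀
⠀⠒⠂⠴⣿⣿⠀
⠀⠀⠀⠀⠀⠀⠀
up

⠀⠀⠀⠀⠀⠀⠀
⠀⣿⠒⣿⣿⣿⠀
⠀⠂⠒⣿⣿⣿⠀
⠀⠒⠒⣾⣿⠂⠀
⠀⠒⠒⠒⣿⣿⠀
⠀⠂⠒⠒⣿⣿⠀
⠀⠒⠂⠴⣿⣿⠀

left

⠀⠀⠀⠀⠀⠀⠀
⠀⠒⣿⠒⣿⣿⣿
⠀⠒⠂⠒⣿⣿⣿
⠀⠂⠒⣾⣿⣿⠂
⠀⠂⠒⠒⠒⣿⣿
⠀⠒⠂⠒⠒⣿⣿
⠀⠀⠒⠂⠴⣿⣿

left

⠀⠀⠀⠀⠀⠀⠀
⠀⠂⠒⣿⠒⣿⣿
⠀⠒⠒⠂⠒⣿⣿
⠀⠴⠂⣾⠒⣿⣿
⠀⠒⠂⠒⠒⠒⣿
⠀⠴⠒⠂⠒⠒⣿
⠀⠀⠀⠒⠂⠴⣿

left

⠀⠀⠀⠀⠀⠀⠀
⠀⣿⠂⠒⣿⠒⣿
⠀⠴⠒⠒⠂⠒⣿
⠀⠒⠴⣾⠒⠒⣿
⠀⠿⠒⠂⠒⠒⠒
⠀⠒⠴⠒⠂⠒⠒
⠀⠀⠀⠀⠒⠂⠴

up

⠀⠀⠀⠀⠀⠀⠀
⠀⣿⠂⠴⠂⠂⠀
⠀⣿⠂⠒⣿⠒⣿
⠀⠴⠒⣾⠂⠒⣿
⠀⠒⠴⠂⠒⠒⣿
⠀⠿⠒⠂⠒⠒⠒
⠀⠒⠴⠒⠂⠒⠒

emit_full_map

⣿⠂⠴⠂⠂⠀⠀⠀
⣿⠂⠒⣿⠒⣿⣿⣿
⠴⠒⣾⠂⠒⣿⣿⣿
⠒⠴⠂⠒⠒⣿⣿⠂
⠿⠒⠂⠒⠒⠒⣿⣿
⠒⠴⠒⠂⠒⠒⣿⣿
⠀⠀⠀⠒⠂⠴⣿⣿

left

⠀⠀⠀⠀⠀⠀⠀
⠀⣿⣿⠂⠴⠂⠂
⠀⠂⣿⠂⠒⣿⠒
⠀⠂⠴⣾⠒⠂⠒
⠀⣿⠒⠴⠂⠒⠒
⠀⠿⠿⠒⠂⠒⠒
⠀⠀⠒⠴⠒⠂⠒

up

⠿⠿⠿⠿⠿⠿⠿
⠀⠒⣿⠿⠂⠿⠀
⠀⣿⣿⠂⠴⠂⠂
⠀⠂⣿⣾⠒⣿⠒
⠀⠂⠴⠒⠒⠂⠒
⠀⣿⠒⠴⠂⠒⠒
⠀⠿⠿⠒⠂⠒⠒

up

⠿⠿⠿⠿⠿⠿⠿
⠿⠿⠿⠿⠿⠿⠿
⠀⠒⣿⠿⠂⠿⠀
⠀⣿⣿⣾⠴⠂⠂
⠀⠂⣿⠂⠒⣿⠒
⠀⠂⠴⠒⠒⠂⠒
⠀⣿⠒⠴⠂⠒⠒

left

⠿⠿⠿⠿⠿⠿⠿
⠿⠿⠿⠿⠿⠿⠿
⠀⠒⠒⣿⠿⠂⠿
⠀⠿⣿⣾⠂⠴⠂
⠀⠒⠂⣿⠂⠒⣿
⠀⠒⠂⠴⠒⠒⠂
⠀⠀⣿⠒⠴⠂⠒

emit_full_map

⠒⠒⣿⠿⠂⠿⠀⠀⠀⠀
⠿⣿⣾⠂⠴⠂⠂⠀⠀⠀
⠒⠂⣿⠂⠒⣿⠒⣿⣿⣿
⠒⠂⠴⠒⠒⠂⠒⣿⣿⣿
⠀⣿⠒⠴⠂⠒⠒⣿⣿⠂
⠀⠿⠿⠒⠂⠒⠒⠒⣿⣿
⠀⠀⠒⠴⠒⠂⠒⠒⣿⣿
⠀⠀⠀⠀⠀⠒⠂⠴⣿⣿

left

⠿⠿⠿⠿⠿⠿⠿
⠿⠿⠿⠿⠿⠿⠿
⠿⠒⠒⠒⣿⠿⠂
⠿⠒⠿⣾⣿⠂⠴
⠿⠿⠒⠂⣿⠂⠒
⠿⠴⠒⠂⠴⠒⠒
⠿⠀⠀⣿⠒⠴⠂

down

⠿⠿⠿⠿⠿⠿⠿
⠿⠒⠒⠒⣿⠿⠂
⠿⠒⠿⣿⣿⠂⠴
⠿⠿⠒⣾⣿⠂⠒
⠿⠴⠒⠂⠴⠒⠒
⠿⠒⠒⣿⠒⠴⠂
⠿⠀⠀⠿⠿⠒⠂

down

⠿⠒⠒⠒⣿⠿⠂
⠿⠒⠿⣿⣿⠂⠴
⠿⠿⠒⠂⣿⠂⠒
⠿⠴⠒⣾⠴⠒⠒
⠿⠒⠒⣿⠒⠴⠂
⠿⠴⣿⠿⠿⠒⠂
⠿⠀⠀⠀⠒⠴⠒

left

⠿⠿⠒⠒⠒⣿⠿
⠿⠿⠒⠿⣿⣿⠂
⠿⠿⠿⠒⠂⣿⠂
⠿⠿⠴⣾⠂⠴⠒
⠿⠿⠒⠒⣿⠒⠴
⠿⠿⠴⣿⠿⠿⠒
⠿⠿⠀⠀⠀⠒⠴

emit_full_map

⠒⠒⠒⣿⠿⠂⠿⠀⠀⠀⠀
⠒⠿⣿⣿⠂⠴⠂⠂⠀⠀⠀
⠿⠒⠂⣿⠂⠒⣿⠒⣿⣿⣿
⠴⣾⠂⠴⠒⠒⠂⠒⣿⣿⣿
⠒⠒⣿⠒⠴⠂⠒⠒⣿⣿⠂
⠴⣿⠿⠿⠒⠂⠒⠒⠒⣿⣿
⠀⠀⠀⠒⠴⠒⠂⠒⠒⣿⣿
⠀⠀⠀⠀⠀⠀⠒⠂⠴⣿⣿

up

⠿⠿⠿⠿⠿⠿⠿
⠿⠿⠒⠒⠒⣿⠿
⠿⠿⠒⠿⣿⣿⠂
⠿⠿⠿⣾⠂⣿⠂
⠿⠿⠴⠒⠂⠴⠒
⠿⠿⠒⠒⣿⠒⠴
⠿⠿⠴⣿⠿⠿⠒

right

⠿⠿⠿⠿⠿⠿⠿
⠿⠒⠒⠒⣿⠿⠂
⠿⠒⠿⣿⣿⠂⠴
⠿⠿⠒⣾⣿⠂⠒
⠿⠴⠒⠂⠴⠒⠒
⠿⠒⠒⣿⠒⠴⠂
⠿⠴⣿⠿⠿⠒⠂

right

⠿⠿⠿⠿⠿⠿⠿
⠒⠒⠒⣿⠿⠂⠿
⠒⠿⣿⣿⠂⠴⠂
⠿⠒⠂⣾⠂⠒⣿
⠴⠒⠂⠴⠒⠒⠂
⠒⠒⣿⠒⠴⠂⠒
⠴⣿⠿⠿⠒⠂⠒

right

⠿⠿⠿⠿⠿⠿⠿
⠒⠒⣿⠿⠂⠿⠀
⠿⣿⣿⠂⠴⠂⠂
⠒⠂⣿⣾⠒⣿⠒
⠒⠂⠴⠒⠒⠂⠒
⠒⣿⠒⠴⠂⠒⠒
⣿⠿⠿⠒⠂⠒⠒

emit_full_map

⠒⠒⠒⣿⠿⠂⠿⠀⠀⠀⠀
⠒⠿⣿⣿⠂⠴⠂⠂⠀⠀⠀
⠿⠒⠂⣿⣾⠒⣿⠒⣿⣿⣿
⠴⠒⠂⠴⠒⠒⠂⠒⣿⣿⣿
⠒⠒⣿⠒⠴⠂⠒⠒⣿⣿⠂
⠴⣿⠿⠿⠒⠂⠒⠒⠒⣿⣿
⠀⠀⠀⠒⠴⠒⠂⠒⠒⣿⣿
⠀⠀⠀⠀⠀⠀⠒⠂⠴⣿⣿


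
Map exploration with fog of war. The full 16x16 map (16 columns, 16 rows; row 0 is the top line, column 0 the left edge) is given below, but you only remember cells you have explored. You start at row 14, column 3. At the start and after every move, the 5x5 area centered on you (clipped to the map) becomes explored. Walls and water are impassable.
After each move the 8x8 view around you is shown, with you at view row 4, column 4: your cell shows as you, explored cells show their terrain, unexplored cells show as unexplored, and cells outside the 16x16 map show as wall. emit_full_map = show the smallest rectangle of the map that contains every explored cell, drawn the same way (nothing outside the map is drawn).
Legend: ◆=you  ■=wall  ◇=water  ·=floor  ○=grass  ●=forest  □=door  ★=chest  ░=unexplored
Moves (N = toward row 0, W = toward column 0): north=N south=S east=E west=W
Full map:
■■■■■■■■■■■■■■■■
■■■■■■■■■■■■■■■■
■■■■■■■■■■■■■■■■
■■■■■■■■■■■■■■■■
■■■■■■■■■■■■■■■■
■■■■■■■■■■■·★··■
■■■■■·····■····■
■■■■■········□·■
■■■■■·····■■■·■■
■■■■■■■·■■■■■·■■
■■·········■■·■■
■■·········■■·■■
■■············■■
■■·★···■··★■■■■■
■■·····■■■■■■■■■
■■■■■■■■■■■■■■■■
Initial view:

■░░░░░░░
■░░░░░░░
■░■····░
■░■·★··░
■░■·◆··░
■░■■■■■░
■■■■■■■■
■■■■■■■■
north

■░░░░░░░
■░░░░░░░
■░■····░
■░■····░
■░■·◆··░
■░■····░
■░■■■■■░
■■■■■■■■

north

■░░░░░░░
■░░░░░░░
■░■····░
■░■····░
■░■·◆··░
■░■·★··░
■░■····░
■░■■■■■░

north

■░░░░░░░
■░░░░░░░
■░■■■■■░
■░■····░
■░■·◆··░
■░■····░
■░■·★··░
■░■····░

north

■░░░░░░░
■░░░░░░░
■░■■■■·░
■░■■■■■░
■░■·◆··░
■░■····░
■░■····░
■░■·★··░

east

░░░░░░░░
░░░░░░░░
░■■■■··░
░■■■■■■░
░■··◆··░
░■·····░
░■·····░
░■·★··░░

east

░░░░░░░░
░░░░░░░░
■■■■···░
■■■■■■·░
■···◆··░
■······░
■······░
■·★··░░░

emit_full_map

■■■■···
■■■■■■·
■···◆··
■······
■······
■·★··░░
■····░░
■■■■■░░

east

░░░░░░░░
░░░░░░░░
■■■····░
■■■■■·■░
····◆··░
·······░
·······░
·★··░░░░

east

░░░░░░░░
░░░░░░░░
■■·····░
■■■■·■■░
····◆··░
·······░
·······░
★··░░░░░

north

░░░░░░░░
░░░░░░░░
░░·····░
■■·····░
■■■■◆■■░
·······░
·······░
·······░

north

░░░░░░░░
░░░░░░░░
░░·····░
░░·····░
■■··◆··░
■■■■·■■░
·······░
·······░

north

░░░░░░░░
░░░░░░░░
░░■■■■■░
░░·····░
░░··◆··░
■■·····░
■■■■·■■░
·······░

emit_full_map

░░░░■■■■■
░░░░·····
░░░░··◆··
■■■■·····
■■■■■■·■■
■········
■········
■········
■·★··░░░░
■····░░░░
■■■■■░░░░


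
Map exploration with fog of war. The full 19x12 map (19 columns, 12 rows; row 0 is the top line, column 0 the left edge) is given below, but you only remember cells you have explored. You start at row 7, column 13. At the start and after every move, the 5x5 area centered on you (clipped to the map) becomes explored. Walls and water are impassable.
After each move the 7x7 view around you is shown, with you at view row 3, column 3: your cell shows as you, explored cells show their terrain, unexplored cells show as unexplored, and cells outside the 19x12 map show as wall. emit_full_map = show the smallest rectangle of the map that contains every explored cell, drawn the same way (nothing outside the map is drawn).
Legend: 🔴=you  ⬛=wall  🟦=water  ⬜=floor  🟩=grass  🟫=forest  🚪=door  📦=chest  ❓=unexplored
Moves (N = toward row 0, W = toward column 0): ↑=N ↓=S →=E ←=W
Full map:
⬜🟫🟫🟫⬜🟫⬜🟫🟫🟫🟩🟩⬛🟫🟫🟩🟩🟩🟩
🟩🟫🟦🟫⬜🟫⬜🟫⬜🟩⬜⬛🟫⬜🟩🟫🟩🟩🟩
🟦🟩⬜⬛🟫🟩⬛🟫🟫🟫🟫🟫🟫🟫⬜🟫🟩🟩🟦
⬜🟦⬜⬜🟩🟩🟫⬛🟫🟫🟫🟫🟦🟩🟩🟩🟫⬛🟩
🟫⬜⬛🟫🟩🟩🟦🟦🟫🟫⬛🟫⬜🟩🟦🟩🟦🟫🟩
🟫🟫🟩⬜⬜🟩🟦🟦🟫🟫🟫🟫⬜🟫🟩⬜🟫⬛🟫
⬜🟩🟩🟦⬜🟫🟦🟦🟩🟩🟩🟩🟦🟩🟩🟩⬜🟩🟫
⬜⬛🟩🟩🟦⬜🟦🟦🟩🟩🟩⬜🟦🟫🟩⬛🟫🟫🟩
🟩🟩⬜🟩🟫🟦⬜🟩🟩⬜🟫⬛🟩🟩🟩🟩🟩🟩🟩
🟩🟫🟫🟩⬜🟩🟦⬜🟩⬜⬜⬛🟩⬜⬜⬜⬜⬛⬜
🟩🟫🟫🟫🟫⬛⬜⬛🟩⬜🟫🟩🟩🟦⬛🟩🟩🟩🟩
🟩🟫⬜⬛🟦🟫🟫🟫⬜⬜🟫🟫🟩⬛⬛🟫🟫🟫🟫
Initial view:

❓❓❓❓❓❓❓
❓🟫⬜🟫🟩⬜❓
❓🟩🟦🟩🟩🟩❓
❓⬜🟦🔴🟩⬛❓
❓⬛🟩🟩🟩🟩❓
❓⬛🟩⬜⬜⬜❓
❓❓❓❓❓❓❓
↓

❓🟫⬜🟫🟩⬜❓
❓🟩🟦🟩🟩🟩❓
❓⬜🟦🟫🟩⬛❓
❓⬛🟩🔴🟩🟩❓
❓⬛🟩⬜⬜⬜❓
❓🟩🟩🟦⬛🟩❓
❓❓❓❓❓❓❓

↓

❓🟩🟦🟩🟩🟩❓
❓⬜🟦🟫🟩⬛❓
❓⬛🟩🟩🟩🟩❓
❓⬛🟩🔴⬜⬜❓
❓🟩🟩🟦⬛🟩❓
❓🟫🟩⬛⬛🟫❓
⬛⬛⬛⬛⬛⬛⬛

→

🟩🟦🟩🟩🟩❓❓
⬜🟦🟫🟩⬛🟫❓
⬛🟩🟩🟩🟩🟩❓
⬛🟩⬜🔴⬜⬜❓
🟩🟩🟦⬛🟩🟩❓
🟫🟩⬛⬛🟫🟫❓
⬛⬛⬛⬛⬛⬛⬛

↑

🟫⬜🟫🟩⬜❓❓
🟩🟦🟩🟩🟩⬜❓
⬜🟦🟫🟩⬛🟫❓
⬛🟩🟩🔴🟩🟩❓
⬛🟩⬜⬜⬜⬜❓
🟩🟩🟦⬛🟩🟩❓
🟫🟩⬛⬛🟫🟫❓

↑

❓❓❓❓❓❓❓
🟫⬜🟫🟩⬜🟫❓
🟩🟦🟩🟩🟩⬜❓
⬜🟦🟫🔴⬛🟫❓
⬛🟩🟩🟩🟩🟩❓
⬛🟩⬜⬜⬜⬜❓
🟩🟩🟦⬛🟩🟩❓

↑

❓❓❓❓❓❓❓
❓⬜🟩🟦🟩🟦❓
🟫⬜🟫🟩⬜🟫❓
🟩🟦🟩🔴🟩⬜❓
⬜🟦🟫🟩⬛🟫❓
⬛🟩🟩🟩🟩🟩❓
⬛🟩⬜⬜⬜⬜❓

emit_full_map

❓⬜🟩🟦🟩🟦
🟫⬜🟫🟩⬜🟫
🟩🟦🟩🔴🟩⬜
⬜🟦🟫🟩⬛🟫
⬛🟩🟩🟩🟩🟩
⬛🟩⬜⬜⬜⬜
🟩🟩🟦⬛🟩🟩
🟫🟩⬛⬛🟫🟫

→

❓❓❓❓❓❓❓
⬜🟩🟦🟩🟦🟫❓
⬜🟫🟩⬜🟫⬛❓
🟦🟩🟩🔴⬜🟩❓
🟦🟫🟩⬛🟫🟫❓
🟩🟩🟩🟩🟩🟩❓
🟩⬜⬜⬜⬜❓❓

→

❓❓❓❓❓❓⬛
🟩🟦🟩🟦🟫🟩⬛
🟫🟩⬜🟫⬛🟫⬛
🟩🟩🟩🔴🟩🟫⬛
🟫🟩⬛🟫🟫🟩⬛
🟩🟩🟩🟩🟩🟩⬛
⬜⬜⬜⬜❓❓⬛

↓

🟩🟦🟩🟦🟫🟩⬛
🟫🟩⬜🟫⬛🟫⬛
🟩🟩🟩⬜🟩🟫⬛
🟫🟩⬛🔴🟫🟩⬛
🟩🟩🟩🟩🟩🟩⬛
⬜⬜⬜⬜⬛⬜⬛
🟦⬛🟩🟩❓❓⬛

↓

🟫🟩⬜🟫⬛🟫⬛
🟩🟩🟩⬜🟩🟫⬛
🟫🟩⬛🟫🟫🟩⬛
🟩🟩🟩🔴🟩🟩⬛
⬜⬜⬜⬜⬛⬜⬛
🟦⬛🟩🟩🟩🟩⬛
⬛⬛🟫🟫❓❓⬛

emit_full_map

❓⬜🟩🟦🟩🟦🟫🟩
🟫⬜🟫🟩⬜🟫⬛🟫
🟩🟦🟩🟩🟩⬜🟩🟫
⬜🟦🟫🟩⬛🟫🟫🟩
⬛🟩🟩🟩🟩🔴🟩🟩
⬛🟩⬜⬜⬜⬜⬛⬜
🟩🟩🟦⬛🟩🟩🟩🟩
🟫🟩⬛⬛🟫🟫❓❓


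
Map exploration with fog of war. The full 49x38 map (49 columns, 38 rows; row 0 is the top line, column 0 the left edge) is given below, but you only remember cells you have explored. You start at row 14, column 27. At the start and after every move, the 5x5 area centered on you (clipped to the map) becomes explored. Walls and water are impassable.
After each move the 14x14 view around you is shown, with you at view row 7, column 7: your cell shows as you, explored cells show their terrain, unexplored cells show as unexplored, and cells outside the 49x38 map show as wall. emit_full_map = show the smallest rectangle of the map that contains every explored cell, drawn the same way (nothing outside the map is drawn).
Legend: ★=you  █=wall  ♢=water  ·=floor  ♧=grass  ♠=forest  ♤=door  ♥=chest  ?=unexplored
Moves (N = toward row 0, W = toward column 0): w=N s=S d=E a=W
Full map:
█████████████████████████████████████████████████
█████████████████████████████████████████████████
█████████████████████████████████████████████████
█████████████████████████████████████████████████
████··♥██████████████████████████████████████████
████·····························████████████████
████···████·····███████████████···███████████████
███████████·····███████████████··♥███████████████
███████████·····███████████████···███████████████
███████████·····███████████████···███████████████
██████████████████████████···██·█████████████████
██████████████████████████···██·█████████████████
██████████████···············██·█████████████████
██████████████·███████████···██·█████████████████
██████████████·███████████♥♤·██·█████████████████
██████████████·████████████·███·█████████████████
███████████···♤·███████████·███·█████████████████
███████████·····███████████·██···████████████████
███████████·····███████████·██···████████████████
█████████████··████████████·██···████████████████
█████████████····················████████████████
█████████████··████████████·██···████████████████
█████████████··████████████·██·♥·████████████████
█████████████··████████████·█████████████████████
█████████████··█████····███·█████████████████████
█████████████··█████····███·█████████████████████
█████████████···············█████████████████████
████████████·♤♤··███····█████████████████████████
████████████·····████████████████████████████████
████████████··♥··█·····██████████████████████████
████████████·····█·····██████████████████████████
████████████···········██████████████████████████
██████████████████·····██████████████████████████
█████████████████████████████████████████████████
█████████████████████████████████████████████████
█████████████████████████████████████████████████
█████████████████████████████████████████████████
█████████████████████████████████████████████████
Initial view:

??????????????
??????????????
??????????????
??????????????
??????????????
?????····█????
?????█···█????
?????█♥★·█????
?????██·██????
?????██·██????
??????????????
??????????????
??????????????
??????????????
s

??????????????
??????????????
??????????????
??????????????
?????····█????
?????█···█????
?????█♥♤·█????
?????██★██????
?????██·██????
?????██·██????
??????????????
??????????????
??????????????
??????????????

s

??????????????
??????????????
??????????????
?????····█????
?????█···█????
?????█♥♤·█????
?????██·██????
?????██★██????
?????██·██????
?????██·██????
??????????????
??????????????
??????????????
??????????????

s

??????????????
??????????????
?????····█????
?????█···█????
?????█♥♤·█????
?????██·██????
?????██·██????
?????██★██????
?????██·██????
?????██·██????
??????????????
??????????????
??????????????
??????????????

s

??????????????
?????····█????
?????█···█????
?????█♥♤·█????
?????██·██????
?????██·██????
?????██·██????
?????██★██????
?????██·██????
?????·····????
??????????????
??????????????
??????????????
??????????????

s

?????····█????
?????█···█????
?????█♥♤·█????
?????██·██????
?????██·██????
?????██·██????
?????██·██????
?????██★██????
?????·····????
?????██·██????
??????????????
??????????????
??????????????
??????????????

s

?????█···█????
?????█♥♤·█????
?????██·██????
?????██·██????
?????██·██????
?????██·██????
?????██·██????
?????··★··????
?????██·██????
?????██·██????
??????????????
??????????????
??????????????
??????????????

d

????█···█?????
????█♥♤·█?????
????██·██?????
????██·██?????
????██·██?????
????██·██·????
????██·██·????
????···★··????
????██·██·????
????██·██·????
??????????????
??????????????
??????????????
??????????????

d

???█···█??????
???█♥♤·█??????
???██·██??????
???██·██??????
???██·██??????
???██·██··????
???██·██··????
???····★··????
???██·██··????
???██·██·♥????
??????????????
??????????????
??????????????
??????????????

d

??█···█???????
??█♥♤·█???????
??██·██???????
??██·██???????
??██·██???????
??██·██···????
??██·██···????
??·····★··????
??██·██···????
??██·██·♥·????
??????????????
??????????????
??????????????
??????????????

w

??····█???????
??█···█???????
??█♥♤·█???????
??██·██???????
??██·██???????
??██·██···????
??██·██···????
??██·██★··????
??········????
??██·██···????
??██·██·♥·????
??????????????
??????????????
??????????????

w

??????????????
??····█???????
??█···█???????
??█♥♤·█???????
??██·██???????
??██·███·█????
??██·██···????
??██·██★··????
??██·██···????
??········????
??██·██···????
??██·██·♥·????
??????????????
??????????????

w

??????????????
??????????????
??····█???????
??█···█???????
??█♥♤·█???????
??██·███·█????
??██·███·█????
??██·██★··????
??██·██···????
??██·██···????
??········????
??██·██···????
??██·██·♥·????
??????????????

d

??????????????
??????????????
?····█????????
?█···█????????
?█♥♤·█????????
?██·███·██????
?██·███·██????
?██·██·★·█????
?██·██···█????
?██·██···█????
?········?????
?██·██···?????
?██·██·♥·?????
??????????????

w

??????????????
??????????????
??????????????
?····█????????
?█···█????????
?█♥♤·██·██????
?██·███·██????
?██·███★██????
?██·██···█????
?██·██···█????
?██·██···█????
?········?????
?██·██···?????
?██·██·♥·?????

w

??????????????
??????????????
??????????????
??????????????
?····█????????
?█···██·██????
?█♥♤·██·██????
?██·███★██????
?██·███·██????
?██·██···█????
?██·██···█????
?██·██···█????
?········?????
?██·██···?????

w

??????????????
??????????????
??????????????
??????????????
??????????????
?····██·██????
?█···██·██????
?█♥♤·██★██????
?██·███·██????
?██·███·██????
?██·██···█????
?██·██···█????
?██·██···█????
?········?????

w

??????????????
??????????????
??????????????
??????????????
??????????????
?????██·██????
?····██·██????
?█···██★██????
?█♥♤·██·██????
?██·███·██????
?██·███·██????
?██·██···█????
?██·██···█????
?██·██···█????

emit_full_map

????██·██
····██·██
█···██★██
█♥♤·██·██
██·███·██
██·███·██
██·██···█
██·██···█
██·██···█
········?
██·██···?
██·██·♥·?


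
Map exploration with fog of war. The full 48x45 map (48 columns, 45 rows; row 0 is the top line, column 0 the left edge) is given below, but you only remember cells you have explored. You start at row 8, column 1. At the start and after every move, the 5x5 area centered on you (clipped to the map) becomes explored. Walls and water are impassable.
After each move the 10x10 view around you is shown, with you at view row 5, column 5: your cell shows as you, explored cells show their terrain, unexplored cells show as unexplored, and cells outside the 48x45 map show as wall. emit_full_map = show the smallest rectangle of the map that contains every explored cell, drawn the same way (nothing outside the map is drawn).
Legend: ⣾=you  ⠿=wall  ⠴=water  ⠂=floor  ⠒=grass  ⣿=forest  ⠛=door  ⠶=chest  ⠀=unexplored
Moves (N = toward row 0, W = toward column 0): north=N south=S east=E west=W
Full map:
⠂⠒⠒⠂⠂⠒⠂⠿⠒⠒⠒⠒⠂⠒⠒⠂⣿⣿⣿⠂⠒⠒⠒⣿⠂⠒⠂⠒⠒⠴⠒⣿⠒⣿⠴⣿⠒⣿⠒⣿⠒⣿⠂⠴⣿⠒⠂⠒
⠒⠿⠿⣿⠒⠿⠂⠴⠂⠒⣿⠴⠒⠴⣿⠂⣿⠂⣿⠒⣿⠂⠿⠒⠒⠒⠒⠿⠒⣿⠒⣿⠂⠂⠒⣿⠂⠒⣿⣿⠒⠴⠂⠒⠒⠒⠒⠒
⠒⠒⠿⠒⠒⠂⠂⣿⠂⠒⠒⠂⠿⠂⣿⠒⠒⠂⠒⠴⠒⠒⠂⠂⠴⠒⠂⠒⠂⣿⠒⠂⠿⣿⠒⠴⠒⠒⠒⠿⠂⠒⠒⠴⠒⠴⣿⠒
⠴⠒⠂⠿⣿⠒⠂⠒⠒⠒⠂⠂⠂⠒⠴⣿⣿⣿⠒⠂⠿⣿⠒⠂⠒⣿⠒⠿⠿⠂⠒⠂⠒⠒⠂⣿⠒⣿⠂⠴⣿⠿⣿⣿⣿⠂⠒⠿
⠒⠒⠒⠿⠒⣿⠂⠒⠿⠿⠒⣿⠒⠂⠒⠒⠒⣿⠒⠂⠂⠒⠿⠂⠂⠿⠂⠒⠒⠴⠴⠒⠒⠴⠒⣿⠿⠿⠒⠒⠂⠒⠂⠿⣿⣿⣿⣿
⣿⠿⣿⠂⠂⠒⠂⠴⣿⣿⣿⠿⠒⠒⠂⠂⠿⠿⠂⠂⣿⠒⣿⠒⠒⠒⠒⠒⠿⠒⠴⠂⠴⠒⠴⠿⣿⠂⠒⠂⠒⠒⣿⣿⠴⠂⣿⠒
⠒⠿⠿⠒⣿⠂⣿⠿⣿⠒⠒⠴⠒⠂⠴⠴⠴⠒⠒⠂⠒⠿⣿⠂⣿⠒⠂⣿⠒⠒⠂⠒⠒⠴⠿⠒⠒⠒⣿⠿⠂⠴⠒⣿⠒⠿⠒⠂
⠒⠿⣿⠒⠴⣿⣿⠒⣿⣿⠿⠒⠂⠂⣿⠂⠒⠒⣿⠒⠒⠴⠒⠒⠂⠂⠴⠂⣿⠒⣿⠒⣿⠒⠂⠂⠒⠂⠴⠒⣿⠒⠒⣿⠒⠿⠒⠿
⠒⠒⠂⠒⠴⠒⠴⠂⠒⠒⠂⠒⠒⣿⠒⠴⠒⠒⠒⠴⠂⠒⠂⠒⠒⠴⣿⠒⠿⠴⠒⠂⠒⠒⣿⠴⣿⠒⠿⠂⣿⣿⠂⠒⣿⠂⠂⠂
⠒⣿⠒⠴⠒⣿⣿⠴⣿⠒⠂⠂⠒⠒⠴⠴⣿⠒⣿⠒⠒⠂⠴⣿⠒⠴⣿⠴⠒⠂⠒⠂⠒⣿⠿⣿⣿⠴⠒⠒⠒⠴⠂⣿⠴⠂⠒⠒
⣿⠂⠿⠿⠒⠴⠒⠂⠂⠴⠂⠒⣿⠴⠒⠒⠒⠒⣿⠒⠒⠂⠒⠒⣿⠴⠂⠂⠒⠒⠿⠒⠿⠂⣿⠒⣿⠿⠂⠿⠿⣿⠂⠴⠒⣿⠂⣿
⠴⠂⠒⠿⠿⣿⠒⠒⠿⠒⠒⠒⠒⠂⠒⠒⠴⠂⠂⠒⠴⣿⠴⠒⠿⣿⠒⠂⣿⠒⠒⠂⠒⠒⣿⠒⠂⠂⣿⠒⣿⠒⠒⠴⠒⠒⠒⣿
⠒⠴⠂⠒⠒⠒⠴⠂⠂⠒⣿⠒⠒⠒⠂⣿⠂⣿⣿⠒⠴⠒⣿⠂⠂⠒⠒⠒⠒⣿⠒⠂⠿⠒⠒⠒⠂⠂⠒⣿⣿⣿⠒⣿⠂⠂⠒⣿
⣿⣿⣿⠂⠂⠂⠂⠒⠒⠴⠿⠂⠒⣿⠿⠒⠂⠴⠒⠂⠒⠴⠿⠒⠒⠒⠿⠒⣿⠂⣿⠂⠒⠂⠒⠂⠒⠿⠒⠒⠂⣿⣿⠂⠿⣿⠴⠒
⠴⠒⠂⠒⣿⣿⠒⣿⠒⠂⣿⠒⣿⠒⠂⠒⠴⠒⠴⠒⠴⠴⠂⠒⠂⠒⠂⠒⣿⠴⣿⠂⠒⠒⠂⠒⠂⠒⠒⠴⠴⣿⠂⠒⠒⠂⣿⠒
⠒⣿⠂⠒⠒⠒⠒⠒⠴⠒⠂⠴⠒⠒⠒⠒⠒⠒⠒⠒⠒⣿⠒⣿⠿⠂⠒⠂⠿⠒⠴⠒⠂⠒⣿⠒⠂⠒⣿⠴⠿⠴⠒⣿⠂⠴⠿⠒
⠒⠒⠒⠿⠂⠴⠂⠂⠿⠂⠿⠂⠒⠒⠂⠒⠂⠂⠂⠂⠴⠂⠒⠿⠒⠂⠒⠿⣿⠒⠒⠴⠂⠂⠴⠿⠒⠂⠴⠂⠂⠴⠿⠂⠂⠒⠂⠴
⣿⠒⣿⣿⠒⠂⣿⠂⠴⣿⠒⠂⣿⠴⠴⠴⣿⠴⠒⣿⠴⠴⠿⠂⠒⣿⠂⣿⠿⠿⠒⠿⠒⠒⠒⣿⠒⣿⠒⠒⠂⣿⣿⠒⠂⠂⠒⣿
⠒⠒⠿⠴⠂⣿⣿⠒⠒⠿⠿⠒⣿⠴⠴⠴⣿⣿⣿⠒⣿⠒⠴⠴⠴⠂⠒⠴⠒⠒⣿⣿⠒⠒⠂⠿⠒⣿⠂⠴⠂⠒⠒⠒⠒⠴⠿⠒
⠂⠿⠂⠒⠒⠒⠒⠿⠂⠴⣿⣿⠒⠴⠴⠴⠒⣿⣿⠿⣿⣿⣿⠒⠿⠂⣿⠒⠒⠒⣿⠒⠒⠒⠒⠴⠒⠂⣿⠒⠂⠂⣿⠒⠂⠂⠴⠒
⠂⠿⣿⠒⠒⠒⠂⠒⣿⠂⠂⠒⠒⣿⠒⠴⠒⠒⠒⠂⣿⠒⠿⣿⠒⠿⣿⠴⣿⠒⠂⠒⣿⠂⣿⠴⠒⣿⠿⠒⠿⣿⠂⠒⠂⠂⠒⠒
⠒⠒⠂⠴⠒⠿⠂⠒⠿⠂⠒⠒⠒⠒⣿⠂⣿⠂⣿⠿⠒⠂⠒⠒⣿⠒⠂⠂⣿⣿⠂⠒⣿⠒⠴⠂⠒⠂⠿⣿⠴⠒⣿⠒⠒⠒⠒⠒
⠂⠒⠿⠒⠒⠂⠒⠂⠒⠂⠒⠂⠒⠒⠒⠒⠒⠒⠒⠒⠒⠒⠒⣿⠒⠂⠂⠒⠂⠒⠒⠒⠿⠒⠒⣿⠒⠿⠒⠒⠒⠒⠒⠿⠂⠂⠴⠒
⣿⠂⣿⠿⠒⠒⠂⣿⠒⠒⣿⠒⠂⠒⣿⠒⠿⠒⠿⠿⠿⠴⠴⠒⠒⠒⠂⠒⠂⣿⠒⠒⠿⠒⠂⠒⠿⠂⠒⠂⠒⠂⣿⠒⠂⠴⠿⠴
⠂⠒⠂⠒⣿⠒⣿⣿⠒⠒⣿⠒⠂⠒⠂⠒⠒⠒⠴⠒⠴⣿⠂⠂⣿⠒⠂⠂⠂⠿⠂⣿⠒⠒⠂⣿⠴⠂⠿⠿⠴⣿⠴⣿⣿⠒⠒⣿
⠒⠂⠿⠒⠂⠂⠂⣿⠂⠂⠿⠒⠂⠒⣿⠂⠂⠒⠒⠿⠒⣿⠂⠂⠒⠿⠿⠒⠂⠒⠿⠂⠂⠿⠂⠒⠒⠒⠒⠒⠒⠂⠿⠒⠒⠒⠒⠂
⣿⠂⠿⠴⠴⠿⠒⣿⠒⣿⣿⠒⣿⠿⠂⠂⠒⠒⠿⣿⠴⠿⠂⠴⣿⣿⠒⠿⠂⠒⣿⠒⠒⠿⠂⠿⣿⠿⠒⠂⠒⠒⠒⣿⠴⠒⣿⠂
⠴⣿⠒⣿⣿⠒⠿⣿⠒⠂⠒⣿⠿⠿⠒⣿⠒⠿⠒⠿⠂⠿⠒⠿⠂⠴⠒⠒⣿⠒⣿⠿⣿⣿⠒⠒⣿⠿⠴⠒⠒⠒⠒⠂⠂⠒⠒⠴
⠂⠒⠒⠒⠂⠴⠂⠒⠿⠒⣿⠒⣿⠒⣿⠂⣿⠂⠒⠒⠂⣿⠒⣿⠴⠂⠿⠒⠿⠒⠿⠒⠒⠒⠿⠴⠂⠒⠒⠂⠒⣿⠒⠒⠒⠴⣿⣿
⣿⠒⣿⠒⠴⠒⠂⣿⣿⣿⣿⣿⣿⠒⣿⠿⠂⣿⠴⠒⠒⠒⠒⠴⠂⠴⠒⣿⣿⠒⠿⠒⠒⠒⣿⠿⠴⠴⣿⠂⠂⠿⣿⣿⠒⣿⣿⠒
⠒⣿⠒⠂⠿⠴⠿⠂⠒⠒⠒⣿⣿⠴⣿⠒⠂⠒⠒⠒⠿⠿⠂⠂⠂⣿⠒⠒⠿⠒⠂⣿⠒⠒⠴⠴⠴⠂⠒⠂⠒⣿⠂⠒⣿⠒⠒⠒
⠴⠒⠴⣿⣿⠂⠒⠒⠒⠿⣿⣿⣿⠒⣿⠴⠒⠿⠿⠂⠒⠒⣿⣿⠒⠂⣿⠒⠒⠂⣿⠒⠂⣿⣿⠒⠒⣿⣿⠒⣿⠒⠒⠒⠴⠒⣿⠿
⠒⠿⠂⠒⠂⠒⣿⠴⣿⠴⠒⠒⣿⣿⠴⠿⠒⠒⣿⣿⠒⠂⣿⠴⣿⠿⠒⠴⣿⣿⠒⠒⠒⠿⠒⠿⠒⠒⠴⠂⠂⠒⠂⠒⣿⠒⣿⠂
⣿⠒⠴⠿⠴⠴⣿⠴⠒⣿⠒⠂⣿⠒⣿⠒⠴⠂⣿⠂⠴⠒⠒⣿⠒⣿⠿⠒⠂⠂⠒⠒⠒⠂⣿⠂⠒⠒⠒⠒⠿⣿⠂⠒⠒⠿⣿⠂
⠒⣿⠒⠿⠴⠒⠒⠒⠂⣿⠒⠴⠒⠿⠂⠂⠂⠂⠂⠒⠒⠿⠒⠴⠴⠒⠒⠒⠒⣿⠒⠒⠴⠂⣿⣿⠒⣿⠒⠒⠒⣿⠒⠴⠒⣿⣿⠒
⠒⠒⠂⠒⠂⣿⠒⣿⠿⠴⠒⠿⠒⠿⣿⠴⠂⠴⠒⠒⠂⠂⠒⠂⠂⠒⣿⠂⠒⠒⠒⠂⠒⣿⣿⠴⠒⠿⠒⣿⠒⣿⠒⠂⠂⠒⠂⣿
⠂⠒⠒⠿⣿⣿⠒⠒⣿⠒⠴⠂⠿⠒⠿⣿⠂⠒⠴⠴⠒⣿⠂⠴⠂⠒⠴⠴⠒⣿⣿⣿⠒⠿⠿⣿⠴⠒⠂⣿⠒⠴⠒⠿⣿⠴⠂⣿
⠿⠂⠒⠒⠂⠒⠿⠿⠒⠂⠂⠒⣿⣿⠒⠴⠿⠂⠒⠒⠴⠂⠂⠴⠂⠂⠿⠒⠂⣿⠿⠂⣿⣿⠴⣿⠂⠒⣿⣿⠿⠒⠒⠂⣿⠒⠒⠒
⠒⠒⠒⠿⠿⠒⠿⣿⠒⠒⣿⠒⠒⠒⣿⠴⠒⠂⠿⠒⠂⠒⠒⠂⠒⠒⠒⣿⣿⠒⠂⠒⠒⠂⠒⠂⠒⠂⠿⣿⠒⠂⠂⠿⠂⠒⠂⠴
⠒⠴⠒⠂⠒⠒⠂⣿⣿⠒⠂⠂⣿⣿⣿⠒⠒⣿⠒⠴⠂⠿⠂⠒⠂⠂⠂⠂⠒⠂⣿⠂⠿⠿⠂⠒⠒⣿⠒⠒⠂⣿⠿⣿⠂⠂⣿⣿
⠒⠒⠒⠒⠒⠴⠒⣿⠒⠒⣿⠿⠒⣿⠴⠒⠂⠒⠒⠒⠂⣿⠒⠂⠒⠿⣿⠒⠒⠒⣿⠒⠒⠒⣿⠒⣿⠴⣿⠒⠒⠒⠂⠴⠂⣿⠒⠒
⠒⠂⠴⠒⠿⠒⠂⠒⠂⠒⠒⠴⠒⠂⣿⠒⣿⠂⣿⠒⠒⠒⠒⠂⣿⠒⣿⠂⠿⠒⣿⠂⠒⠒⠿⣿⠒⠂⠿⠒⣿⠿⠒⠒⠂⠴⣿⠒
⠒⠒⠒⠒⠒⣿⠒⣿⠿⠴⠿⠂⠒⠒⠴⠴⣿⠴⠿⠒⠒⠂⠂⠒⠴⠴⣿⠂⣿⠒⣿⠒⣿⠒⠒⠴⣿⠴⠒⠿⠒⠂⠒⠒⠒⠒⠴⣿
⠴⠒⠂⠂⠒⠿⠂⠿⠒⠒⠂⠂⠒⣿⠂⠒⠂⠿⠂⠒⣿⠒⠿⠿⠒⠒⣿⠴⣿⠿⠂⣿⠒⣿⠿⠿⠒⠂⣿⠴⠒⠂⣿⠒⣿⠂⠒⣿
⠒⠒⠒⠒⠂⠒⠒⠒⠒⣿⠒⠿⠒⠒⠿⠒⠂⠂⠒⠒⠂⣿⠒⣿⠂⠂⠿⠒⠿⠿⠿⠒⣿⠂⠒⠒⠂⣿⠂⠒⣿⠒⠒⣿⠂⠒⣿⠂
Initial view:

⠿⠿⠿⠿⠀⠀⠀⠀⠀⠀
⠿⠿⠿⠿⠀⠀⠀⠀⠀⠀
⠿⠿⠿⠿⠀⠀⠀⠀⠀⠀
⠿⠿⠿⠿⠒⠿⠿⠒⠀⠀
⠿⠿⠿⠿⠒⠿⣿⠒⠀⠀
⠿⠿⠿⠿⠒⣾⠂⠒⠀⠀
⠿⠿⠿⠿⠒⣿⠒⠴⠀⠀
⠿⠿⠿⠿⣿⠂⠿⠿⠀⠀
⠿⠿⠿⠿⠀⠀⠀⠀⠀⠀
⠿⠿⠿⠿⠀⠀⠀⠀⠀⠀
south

⠿⠿⠿⠿⠀⠀⠀⠀⠀⠀
⠿⠿⠿⠿⠀⠀⠀⠀⠀⠀
⠿⠿⠿⠿⠒⠿⠿⠒⠀⠀
⠿⠿⠿⠿⠒⠿⣿⠒⠀⠀
⠿⠿⠿⠿⠒⠒⠂⠒⠀⠀
⠿⠿⠿⠿⠒⣾⠒⠴⠀⠀
⠿⠿⠿⠿⣿⠂⠿⠿⠀⠀
⠿⠿⠿⠿⠴⠂⠒⠿⠀⠀
⠿⠿⠿⠿⠀⠀⠀⠀⠀⠀
⠿⠿⠿⠿⠀⠀⠀⠀⠀⠀

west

⠿⠿⠿⠿⠿⠀⠀⠀⠀⠀
⠿⠿⠿⠿⠿⠀⠀⠀⠀⠀
⠿⠿⠿⠿⠿⠒⠿⠿⠒⠀
⠿⠿⠿⠿⠿⠒⠿⣿⠒⠀
⠿⠿⠿⠿⠿⠒⠒⠂⠒⠀
⠿⠿⠿⠿⠿⣾⣿⠒⠴⠀
⠿⠿⠿⠿⠿⣿⠂⠿⠿⠀
⠿⠿⠿⠿⠿⠴⠂⠒⠿⠀
⠿⠿⠿⠿⠿⠀⠀⠀⠀⠀
⠿⠿⠿⠿⠿⠀⠀⠀⠀⠀

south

⠿⠿⠿⠿⠿⠀⠀⠀⠀⠀
⠿⠿⠿⠿⠿⠒⠿⠿⠒⠀
⠿⠿⠿⠿⠿⠒⠿⣿⠒⠀
⠿⠿⠿⠿⠿⠒⠒⠂⠒⠀
⠿⠿⠿⠿⠿⠒⣿⠒⠴⠀
⠿⠿⠿⠿⠿⣾⠂⠿⠿⠀
⠿⠿⠿⠿⠿⠴⠂⠒⠿⠀
⠿⠿⠿⠿⠿⠒⠴⠂⠀⠀
⠿⠿⠿⠿⠿⠀⠀⠀⠀⠀
⠿⠿⠿⠿⠿⠀⠀⠀⠀⠀

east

⠿⠿⠿⠿⠀⠀⠀⠀⠀⠀
⠿⠿⠿⠿⠒⠿⠿⠒⠀⠀
⠿⠿⠿⠿⠒⠿⣿⠒⠀⠀
⠿⠿⠿⠿⠒⠒⠂⠒⠀⠀
⠿⠿⠿⠿⠒⣿⠒⠴⠀⠀
⠿⠿⠿⠿⣿⣾⠿⠿⠀⠀
⠿⠿⠿⠿⠴⠂⠒⠿⠀⠀
⠿⠿⠿⠿⠒⠴⠂⠒⠀⠀
⠿⠿⠿⠿⠀⠀⠀⠀⠀⠀
⠿⠿⠿⠿⠀⠀⠀⠀⠀⠀

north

⠿⠿⠿⠿⠀⠀⠀⠀⠀⠀
⠿⠿⠿⠿⠀⠀⠀⠀⠀⠀
⠿⠿⠿⠿⠒⠿⠿⠒⠀⠀
⠿⠿⠿⠿⠒⠿⣿⠒⠀⠀
⠿⠿⠿⠿⠒⠒⠂⠒⠀⠀
⠿⠿⠿⠿⠒⣾⠒⠴⠀⠀
⠿⠿⠿⠿⣿⠂⠿⠿⠀⠀
⠿⠿⠿⠿⠴⠂⠒⠿⠀⠀
⠿⠿⠿⠿⠒⠴⠂⠒⠀⠀
⠿⠿⠿⠿⠀⠀⠀⠀⠀⠀

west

⠿⠿⠿⠿⠿⠀⠀⠀⠀⠀
⠿⠿⠿⠿⠿⠀⠀⠀⠀⠀
⠿⠿⠿⠿⠿⠒⠿⠿⠒⠀
⠿⠿⠿⠿⠿⠒⠿⣿⠒⠀
⠿⠿⠿⠿⠿⠒⠒⠂⠒⠀
⠿⠿⠿⠿⠿⣾⣿⠒⠴⠀
⠿⠿⠿⠿⠿⣿⠂⠿⠿⠀
⠿⠿⠿⠿⠿⠴⠂⠒⠿⠀
⠿⠿⠿⠿⠿⠒⠴⠂⠒⠀
⠿⠿⠿⠿⠿⠀⠀⠀⠀⠀

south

⠿⠿⠿⠿⠿⠀⠀⠀⠀⠀
⠿⠿⠿⠿⠿⠒⠿⠿⠒⠀
⠿⠿⠿⠿⠿⠒⠿⣿⠒⠀
⠿⠿⠿⠿⠿⠒⠒⠂⠒⠀
⠿⠿⠿⠿⠿⠒⣿⠒⠴⠀
⠿⠿⠿⠿⠿⣾⠂⠿⠿⠀
⠿⠿⠿⠿⠿⠴⠂⠒⠿⠀
⠿⠿⠿⠿⠿⠒⠴⠂⠒⠀
⠿⠿⠿⠿⠿⠀⠀⠀⠀⠀
⠿⠿⠿⠿⠿⠀⠀⠀⠀⠀

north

⠿⠿⠿⠿⠿⠀⠀⠀⠀⠀
⠿⠿⠿⠿⠿⠀⠀⠀⠀⠀
⠿⠿⠿⠿⠿⠒⠿⠿⠒⠀
⠿⠿⠿⠿⠿⠒⠿⣿⠒⠀
⠿⠿⠿⠿⠿⠒⠒⠂⠒⠀
⠿⠿⠿⠿⠿⣾⣿⠒⠴⠀
⠿⠿⠿⠿⠿⣿⠂⠿⠿⠀
⠿⠿⠿⠿⠿⠴⠂⠒⠿⠀
⠿⠿⠿⠿⠿⠒⠴⠂⠒⠀
⠿⠿⠿⠿⠿⠀⠀⠀⠀⠀

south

⠿⠿⠿⠿⠿⠀⠀⠀⠀⠀
⠿⠿⠿⠿⠿⠒⠿⠿⠒⠀
⠿⠿⠿⠿⠿⠒⠿⣿⠒⠀
⠿⠿⠿⠿⠿⠒⠒⠂⠒⠀
⠿⠿⠿⠿⠿⠒⣿⠒⠴⠀
⠿⠿⠿⠿⠿⣾⠂⠿⠿⠀
⠿⠿⠿⠿⠿⠴⠂⠒⠿⠀
⠿⠿⠿⠿⠿⠒⠴⠂⠒⠀
⠿⠿⠿⠿⠿⠀⠀⠀⠀⠀
⠿⠿⠿⠿⠿⠀⠀⠀⠀⠀


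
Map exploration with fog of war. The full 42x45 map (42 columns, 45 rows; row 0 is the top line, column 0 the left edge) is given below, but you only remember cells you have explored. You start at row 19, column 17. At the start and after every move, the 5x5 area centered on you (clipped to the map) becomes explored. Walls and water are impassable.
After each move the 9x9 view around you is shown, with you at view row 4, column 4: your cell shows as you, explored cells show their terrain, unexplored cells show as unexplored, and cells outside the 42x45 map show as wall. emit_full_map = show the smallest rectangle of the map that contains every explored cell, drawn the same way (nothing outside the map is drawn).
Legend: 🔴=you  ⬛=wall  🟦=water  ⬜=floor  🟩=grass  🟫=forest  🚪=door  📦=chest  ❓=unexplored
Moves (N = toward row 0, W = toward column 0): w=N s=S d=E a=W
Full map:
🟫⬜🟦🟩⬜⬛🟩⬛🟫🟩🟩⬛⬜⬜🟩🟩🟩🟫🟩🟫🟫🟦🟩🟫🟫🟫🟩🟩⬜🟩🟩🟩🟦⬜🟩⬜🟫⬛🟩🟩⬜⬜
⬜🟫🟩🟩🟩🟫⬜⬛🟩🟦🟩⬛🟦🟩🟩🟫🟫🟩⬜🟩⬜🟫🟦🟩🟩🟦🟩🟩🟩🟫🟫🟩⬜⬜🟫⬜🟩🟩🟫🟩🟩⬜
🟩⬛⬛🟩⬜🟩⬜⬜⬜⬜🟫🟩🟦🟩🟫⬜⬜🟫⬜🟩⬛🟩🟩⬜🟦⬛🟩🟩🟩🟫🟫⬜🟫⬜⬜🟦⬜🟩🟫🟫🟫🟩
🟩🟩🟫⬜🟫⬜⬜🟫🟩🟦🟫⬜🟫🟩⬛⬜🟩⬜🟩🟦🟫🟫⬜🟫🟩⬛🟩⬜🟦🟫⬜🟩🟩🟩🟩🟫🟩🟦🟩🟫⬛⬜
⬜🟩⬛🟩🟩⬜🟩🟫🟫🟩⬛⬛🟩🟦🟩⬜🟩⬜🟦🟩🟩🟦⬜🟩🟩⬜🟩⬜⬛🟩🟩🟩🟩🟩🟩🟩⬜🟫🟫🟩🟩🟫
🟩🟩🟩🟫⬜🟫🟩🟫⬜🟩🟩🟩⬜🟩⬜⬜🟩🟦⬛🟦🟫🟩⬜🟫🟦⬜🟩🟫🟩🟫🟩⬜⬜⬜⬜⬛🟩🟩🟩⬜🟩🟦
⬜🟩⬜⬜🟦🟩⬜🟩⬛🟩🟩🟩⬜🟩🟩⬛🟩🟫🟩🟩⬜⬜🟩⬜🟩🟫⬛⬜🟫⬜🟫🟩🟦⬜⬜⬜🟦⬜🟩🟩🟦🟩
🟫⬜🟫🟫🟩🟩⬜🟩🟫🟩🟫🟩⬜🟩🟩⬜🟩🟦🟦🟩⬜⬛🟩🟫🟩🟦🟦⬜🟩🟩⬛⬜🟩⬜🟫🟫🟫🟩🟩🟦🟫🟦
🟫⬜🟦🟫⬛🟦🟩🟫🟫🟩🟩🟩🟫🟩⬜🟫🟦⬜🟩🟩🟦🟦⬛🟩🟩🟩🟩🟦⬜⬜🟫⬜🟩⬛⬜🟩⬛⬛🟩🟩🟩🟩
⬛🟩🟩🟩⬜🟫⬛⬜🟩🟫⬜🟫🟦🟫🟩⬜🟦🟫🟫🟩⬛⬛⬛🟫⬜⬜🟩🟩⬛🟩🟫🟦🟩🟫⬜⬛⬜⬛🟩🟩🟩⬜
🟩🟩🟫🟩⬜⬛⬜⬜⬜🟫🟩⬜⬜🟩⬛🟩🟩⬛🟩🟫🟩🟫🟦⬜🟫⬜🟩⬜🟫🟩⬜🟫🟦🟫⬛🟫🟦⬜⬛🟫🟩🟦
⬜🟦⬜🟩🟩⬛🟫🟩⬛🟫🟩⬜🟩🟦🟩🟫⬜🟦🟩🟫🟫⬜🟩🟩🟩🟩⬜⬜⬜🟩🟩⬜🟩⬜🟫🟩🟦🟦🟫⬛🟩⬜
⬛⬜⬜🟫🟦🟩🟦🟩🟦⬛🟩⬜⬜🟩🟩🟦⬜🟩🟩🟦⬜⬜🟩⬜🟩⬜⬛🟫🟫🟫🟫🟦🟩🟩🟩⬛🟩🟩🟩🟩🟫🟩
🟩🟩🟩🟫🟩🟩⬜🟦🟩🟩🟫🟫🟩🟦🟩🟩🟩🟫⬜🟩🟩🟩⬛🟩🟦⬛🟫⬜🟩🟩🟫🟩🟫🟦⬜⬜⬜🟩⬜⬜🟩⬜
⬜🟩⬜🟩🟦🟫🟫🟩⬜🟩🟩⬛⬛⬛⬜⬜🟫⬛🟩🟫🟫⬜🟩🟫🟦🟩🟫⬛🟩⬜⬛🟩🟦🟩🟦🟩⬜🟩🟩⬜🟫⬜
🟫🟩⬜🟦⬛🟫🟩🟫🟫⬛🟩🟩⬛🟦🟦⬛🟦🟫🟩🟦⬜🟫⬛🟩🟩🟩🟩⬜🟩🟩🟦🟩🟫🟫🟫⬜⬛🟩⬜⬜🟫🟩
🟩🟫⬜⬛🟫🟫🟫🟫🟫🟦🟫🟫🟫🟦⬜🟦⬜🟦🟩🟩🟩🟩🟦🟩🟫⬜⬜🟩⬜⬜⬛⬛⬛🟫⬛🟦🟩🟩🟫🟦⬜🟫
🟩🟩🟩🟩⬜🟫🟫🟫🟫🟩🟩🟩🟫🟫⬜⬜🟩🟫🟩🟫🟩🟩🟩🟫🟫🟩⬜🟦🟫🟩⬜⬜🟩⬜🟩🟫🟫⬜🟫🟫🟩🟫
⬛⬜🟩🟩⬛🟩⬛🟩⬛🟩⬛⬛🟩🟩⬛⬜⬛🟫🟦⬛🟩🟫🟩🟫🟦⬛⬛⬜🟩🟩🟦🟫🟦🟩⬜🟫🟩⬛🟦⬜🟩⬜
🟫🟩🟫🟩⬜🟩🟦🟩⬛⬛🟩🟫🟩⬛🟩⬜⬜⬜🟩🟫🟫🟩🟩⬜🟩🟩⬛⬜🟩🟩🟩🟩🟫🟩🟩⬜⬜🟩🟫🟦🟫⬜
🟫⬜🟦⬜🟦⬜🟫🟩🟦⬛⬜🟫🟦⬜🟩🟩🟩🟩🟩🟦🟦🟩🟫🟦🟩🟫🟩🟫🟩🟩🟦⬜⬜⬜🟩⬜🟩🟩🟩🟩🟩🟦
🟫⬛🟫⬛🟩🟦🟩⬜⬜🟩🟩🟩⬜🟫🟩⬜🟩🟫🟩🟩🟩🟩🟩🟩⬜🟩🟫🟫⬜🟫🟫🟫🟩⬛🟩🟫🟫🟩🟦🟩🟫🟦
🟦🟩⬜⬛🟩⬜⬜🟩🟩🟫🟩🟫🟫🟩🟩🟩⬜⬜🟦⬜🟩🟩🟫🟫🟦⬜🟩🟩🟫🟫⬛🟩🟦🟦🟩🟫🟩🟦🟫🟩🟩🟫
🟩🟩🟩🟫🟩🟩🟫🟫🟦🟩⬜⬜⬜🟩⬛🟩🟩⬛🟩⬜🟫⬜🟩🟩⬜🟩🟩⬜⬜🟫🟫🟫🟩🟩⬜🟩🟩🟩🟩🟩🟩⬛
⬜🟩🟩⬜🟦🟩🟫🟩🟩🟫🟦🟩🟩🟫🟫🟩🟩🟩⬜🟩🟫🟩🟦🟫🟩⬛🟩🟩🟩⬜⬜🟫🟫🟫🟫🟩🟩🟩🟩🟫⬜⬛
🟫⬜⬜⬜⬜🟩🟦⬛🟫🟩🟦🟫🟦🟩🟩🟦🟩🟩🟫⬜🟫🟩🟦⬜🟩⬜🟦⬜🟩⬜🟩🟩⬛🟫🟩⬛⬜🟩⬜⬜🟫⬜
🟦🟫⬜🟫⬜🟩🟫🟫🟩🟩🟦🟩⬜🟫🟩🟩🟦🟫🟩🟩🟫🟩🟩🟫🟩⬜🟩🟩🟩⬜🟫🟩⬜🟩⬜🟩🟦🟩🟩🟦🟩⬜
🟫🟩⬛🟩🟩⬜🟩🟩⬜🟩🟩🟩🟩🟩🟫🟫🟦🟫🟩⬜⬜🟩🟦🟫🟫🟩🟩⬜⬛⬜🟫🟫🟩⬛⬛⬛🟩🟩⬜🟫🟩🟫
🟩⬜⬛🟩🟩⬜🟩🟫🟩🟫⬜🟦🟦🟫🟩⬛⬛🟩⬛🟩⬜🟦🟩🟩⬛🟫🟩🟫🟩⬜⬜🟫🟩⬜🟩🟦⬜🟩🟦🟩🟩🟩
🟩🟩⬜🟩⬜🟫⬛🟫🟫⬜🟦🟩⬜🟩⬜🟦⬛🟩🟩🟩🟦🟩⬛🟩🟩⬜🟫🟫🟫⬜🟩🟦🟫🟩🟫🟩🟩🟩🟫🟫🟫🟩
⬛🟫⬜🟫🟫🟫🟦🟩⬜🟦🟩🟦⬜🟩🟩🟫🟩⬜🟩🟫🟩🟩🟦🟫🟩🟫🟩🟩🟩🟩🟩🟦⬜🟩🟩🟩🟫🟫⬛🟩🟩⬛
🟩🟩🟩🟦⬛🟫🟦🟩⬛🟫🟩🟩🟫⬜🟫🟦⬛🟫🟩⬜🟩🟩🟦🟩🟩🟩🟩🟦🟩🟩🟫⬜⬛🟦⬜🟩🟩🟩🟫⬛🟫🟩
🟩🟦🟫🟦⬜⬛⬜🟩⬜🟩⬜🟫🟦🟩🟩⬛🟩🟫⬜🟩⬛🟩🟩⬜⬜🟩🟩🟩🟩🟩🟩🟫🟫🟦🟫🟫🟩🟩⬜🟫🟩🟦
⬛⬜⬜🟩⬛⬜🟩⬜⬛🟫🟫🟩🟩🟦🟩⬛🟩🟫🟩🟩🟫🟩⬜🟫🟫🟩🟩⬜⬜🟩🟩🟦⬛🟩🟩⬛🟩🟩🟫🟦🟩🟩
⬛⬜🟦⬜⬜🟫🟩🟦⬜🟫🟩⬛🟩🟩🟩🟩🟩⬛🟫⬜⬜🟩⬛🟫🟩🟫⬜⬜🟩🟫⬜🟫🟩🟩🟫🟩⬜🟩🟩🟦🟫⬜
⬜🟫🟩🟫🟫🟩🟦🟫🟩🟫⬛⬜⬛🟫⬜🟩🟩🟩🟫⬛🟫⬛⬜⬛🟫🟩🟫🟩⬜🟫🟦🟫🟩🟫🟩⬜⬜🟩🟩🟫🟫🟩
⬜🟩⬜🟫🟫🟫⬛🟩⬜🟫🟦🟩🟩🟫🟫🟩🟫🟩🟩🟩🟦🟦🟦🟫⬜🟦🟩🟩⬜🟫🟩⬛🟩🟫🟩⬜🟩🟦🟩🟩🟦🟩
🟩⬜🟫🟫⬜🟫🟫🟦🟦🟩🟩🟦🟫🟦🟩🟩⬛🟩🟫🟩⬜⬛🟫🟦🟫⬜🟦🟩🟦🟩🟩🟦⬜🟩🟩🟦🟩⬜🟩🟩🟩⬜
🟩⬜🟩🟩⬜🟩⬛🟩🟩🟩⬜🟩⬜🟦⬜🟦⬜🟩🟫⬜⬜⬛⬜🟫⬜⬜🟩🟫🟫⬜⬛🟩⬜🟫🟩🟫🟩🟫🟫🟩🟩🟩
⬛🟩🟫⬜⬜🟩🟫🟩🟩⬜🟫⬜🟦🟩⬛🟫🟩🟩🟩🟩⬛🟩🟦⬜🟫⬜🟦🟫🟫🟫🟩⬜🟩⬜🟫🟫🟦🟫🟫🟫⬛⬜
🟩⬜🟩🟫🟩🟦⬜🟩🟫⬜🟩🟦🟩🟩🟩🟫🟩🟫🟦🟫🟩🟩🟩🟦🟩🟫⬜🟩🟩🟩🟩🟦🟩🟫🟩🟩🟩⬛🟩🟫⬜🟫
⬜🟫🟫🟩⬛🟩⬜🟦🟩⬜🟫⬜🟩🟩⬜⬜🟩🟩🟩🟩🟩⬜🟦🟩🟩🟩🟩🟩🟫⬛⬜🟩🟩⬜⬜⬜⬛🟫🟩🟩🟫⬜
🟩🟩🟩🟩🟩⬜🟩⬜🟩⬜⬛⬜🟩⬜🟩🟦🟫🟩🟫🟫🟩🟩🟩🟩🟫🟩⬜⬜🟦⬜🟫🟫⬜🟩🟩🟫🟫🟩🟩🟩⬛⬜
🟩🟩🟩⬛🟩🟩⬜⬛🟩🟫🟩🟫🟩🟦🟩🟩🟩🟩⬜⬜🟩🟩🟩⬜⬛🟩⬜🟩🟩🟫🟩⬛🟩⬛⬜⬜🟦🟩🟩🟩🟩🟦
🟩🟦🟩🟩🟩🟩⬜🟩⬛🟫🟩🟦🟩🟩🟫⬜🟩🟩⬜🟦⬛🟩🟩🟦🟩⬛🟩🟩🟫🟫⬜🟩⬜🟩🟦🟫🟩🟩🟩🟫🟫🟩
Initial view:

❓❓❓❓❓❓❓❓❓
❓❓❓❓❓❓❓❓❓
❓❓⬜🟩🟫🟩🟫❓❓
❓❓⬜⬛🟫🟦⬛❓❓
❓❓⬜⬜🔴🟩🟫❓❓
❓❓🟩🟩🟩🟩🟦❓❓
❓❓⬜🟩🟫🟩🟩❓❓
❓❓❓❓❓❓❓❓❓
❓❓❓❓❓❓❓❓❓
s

❓❓❓❓❓❓❓❓❓
❓❓⬜🟩🟫🟩🟫❓❓
❓❓⬜⬛🟫🟦⬛❓❓
❓❓⬜⬜⬜🟩🟫❓❓
❓❓🟩🟩🔴🟩🟦❓❓
❓❓⬜🟩🟫🟩🟩❓❓
❓❓🟩⬜⬜🟦⬜❓❓
❓❓❓❓❓❓❓❓❓
❓❓❓❓❓❓❓❓❓

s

❓❓⬜🟩🟫🟩🟫❓❓
❓❓⬜⬛🟫🟦⬛❓❓
❓❓⬜⬜⬜🟩🟫❓❓
❓❓🟩🟩🟩🟩🟦❓❓
❓❓⬜🟩🔴🟩🟩❓❓
❓❓🟩⬜⬜🟦⬜❓❓
❓❓🟩🟩⬛🟩⬜❓❓
❓❓❓❓❓❓❓❓❓
❓❓❓❓❓❓❓❓❓

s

❓❓⬜⬛🟫🟦⬛❓❓
❓❓⬜⬜⬜🟩🟫❓❓
❓❓🟩🟩🟩🟩🟦❓❓
❓❓⬜🟩🟫🟩🟩❓❓
❓❓🟩⬜🔴🟦⬜❓❓
❓❓🟩🟩⬛🟩⬜❓❓
❓❓🟩🟩🟩⬜🟩❓❓
❓❓❓❓❓❓❓❓❓
❓❓❓❓❓❓❓❓❓

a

❓❓❓⬜⬛🟫🟦⬛❓
❓❓❓⬜⬜⬜🟩🟫❓
❓❓🟩🟩🟩🟩🟩🟦❓
❓❓🟩⬜🟩🟫🟩🟩❓
❓❓🟩🟩🔴⬜🟦⬜❓
❓❓⬛🟩🟩⬛🟩⬜❓
❓❓🟫🟩🟩🟩⬜🟩❓
❓❓❓❓❓❓❓❓❓
❓❓❓❓❓❓❓❓❓

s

❓❓❓⬜⬜⬜🟩🟫❓
❓❓🟩🟩🟩🟩🟩🟦❓
❓❓🟩⬜🟩🟫🟩🟩❓
❓❓🟩🟩⬜⬜🟦⬜❓
❓❓⬛🟩🔴⬛🟩⬜❓
❓❓🟫🟩🟩🟩⬜🟩❓
❓❓🟩🟦🟩🟩🟫❓❓
❓❓❓❓❓❓❓❓❓
❓❓❓❓❓❓❓❓❓

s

❓❓🟩🟩🟩🟩🟩🟦❓
❓❓🟩⬜🟩🟫🟩🟩❓
❓❓🟩🟩⬜⬜🟦⬜❓
❓❓⬛🟩🟩⬛🟩⬜❓
❓❓🟫🟩🔴🟩⬜🟩❓
❓❓🟩🟦🟩🟩🟫❓❓
❓❓🟩🟩🟦🟫🟩❓❓
❓❓❓❓❓❓❓❓❓
❓❓❓❓❓❓❓❓❓

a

❓❓❓🟩🟩🟩🟩🟩🟦
❓❓❓🟩⬜🟩🟫🟩🟩
❓❓🟩🟩🟩⬜⬜🟦⬜
❓❓🟩⬛🟩🟩⬛🟩⬜
❓❓🟫🟫🔴🟩🟩⬜🟩
❓❓🟩🟩🟦🟩🟩🟫❓
❓❓🟫🟩🟩🟦🟫🟩❓
❓❓❓❓❓❓❓❓❓
❓❓❓❓❓❓❓❓❓

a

❓❓❓❓🟩🟩🟩🟩🟩
❓❓❓❓🟩⬜🟩🟫🟩
❓❓🟫🟩🟩🟩⬜⬜🟦
❓❓⬜🟩⬛🟩🟩⬛🟩
❓❓🟩🟫🔴🟩🟩🟩⬜
❓❓🟦🟩🟩🟦🟩🟩🟫
❓❓⬜🟫🟩🟩🟦🟫🟩
❓❓❓❓❓❓❓❓❓
❓❓❓❓❓❓❓❓❓

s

❓❓❓❓🟩⬜🟩🟫🟩
❓❓🟫🟩🟩🟩⬜⬜🟦
❓❓⬜🟩⬛🟩🟩⬛🟩
❓❓🟩🟫🟫🟩🟩🟩⬜
❓❓🟦🟩🔴🟦🟩🟩🟫
❓❓⬜🟫🟩🟩🟦🟫🟩
❓❓🟩🟩🟫🟫🟦❓❓
❓❓❓❓❓❓❓❓❓
❓❓❓❓❓❓❓❓❓

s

❓❓🟫🟩🟩🟩⬜⬜🟦
❓❓⬜🟩⬛🟩🟩⬛🟩
❓❓🟩🟫🟫🟩🟩🟩⬜
❓❓🟦🟩🟩🟦🟩🟩🟫
❓❓⬜🟫🔴🟩🟦🟫🟩
❓❓🟩🟩🟫🟫🟦❓❓
❓❓🟦🟫🟩⬛⬛❓❓
❓❓❓❓❓❓❓❓❓
❓❓❓❓❓❓❓❓❓

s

❓❓⬜🟩⬛🟩🟩⬛🟩
❓❓🟩🟫🟫🟩🟩🟩⬜
❓❓🟦🟩🟩🟦🟩🟩🟫
❓❓⬜🟫🟩🟩🟦🟫🟩
❓❓🟩🟩🔴🟫🟦❓❓
❓❓🟦🟫🟩⬛⬛❓❓
❓❓⬜🟩⬜🟦⬛❓❓
❓❓❓❓❓❓❓❓❓
❓❓❓❓❓❓❓❓❓

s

❓❓🟩🟫🟫🟩🟩🟩⬜
❓❓🟦🟩🟩🟦🟩🟩🟫
❓❓⬜🟫🟩🟩🟦🟫🟩
❓❓🟩🟩🟫🟫🟦❓❓
❓❓🟦🟫🔴⬛⬛❓❓
❓❓⬜🟩⬜🟦⬛❓❓
❓❓⬜🟩🟩🟫🟩❓❓
❓❓❓❓❓❓❓❓❓
❓❓❓❓❓❓❓❓❓

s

❓❓🟦🟩🟩🟦🟩🟩🟫
❓❓⬜🟫🟩🟩🟦🟫🟩
❓❓🟩🟩🟫🟫🟦❓❓
❓❓🟦🟫🟩⬛⬛❓❓
❓❓⬜🟩🔴🟦⬛❓❓
❓❓⬜🟩🟩🟫🟩❓❓
❓❓🟫⬜🟫🟦⬛❓❓
❓❓❓❓❓❓❓❓❓
❓❓❓❓❓❓❓❓❓

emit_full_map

❓❓❓⬜🟩🟫🟩🟫
❓❓❓⬜⬛🟫🟦⬛
❓❓❓⬜⬜⬜🟩🟫
❓❓🟩🟩🟩🟩🟩🟦
❓❓🟩⬜🟩🟫🟩🟩
🟫🟩🟩🟩⬜⬜🟦⬜
⬜🟩⬛🟩🟩⬛🟩⬜
🟩🟫🟫🟩🟩🟩⬜🟩
🟦🟩🟩🟦🟩🟩🟫❓
⬜🟫🟩🟩🟦🟫🟩❓
🟩🟩🟫🟫🟦❓❓❓
🟦🟫🟩⬛⬛❓❓❓
⬜🟩🔴🟦⬛❓❓❓
⬜🟩🟩🟫🟩❓❓❓
🟫⬜🟫🟦⬛❓❓❓

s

❓❓⬜🟫🟩🟩🟦🟫🟩
❓❓🟩🟩🟫🟫🟦❓❓
❓❓🟦🟫🟩⬛⬛❓❓
❓❓⬜🟩⬜🟦⬛❓❓
❓❓⬜🟩🔴🟫🟩❓❓
❓❓🟫⬜🟫🟦⬛❓❓
❓❓🟦🟩🟩⬛🟩❓❓
❓❓❓❓❓❓❓❓❓
❓❓❓❓❓❓❓❓❓

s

❓❓🟩🟩🟫🟫🟦❓❓
❓❓🟦🟫🟩⬛⬛❓❓
❓❓⬜🟩⬜🟦⬛❓❓
❓❓⬜🟩🟩🟫🟩❓❓
❓❓🟫⬜🔴🟦⬛❓❓
❓❓🟦🟩🟩⬛🟩❓❓
❓❓🟩🟦🟩⬛🟩❓❓
❓❓❓❓❓❓❓❓❓
❓❓❓❓❓❓❓❓❓

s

❓❓🟦🟫🟩⬛⬛❓❓
❓❓⬜🟩⬜🟦⬛❓❓
❓❓⬜🟩🟩🟫🟩❓❓
❓❓🟫⬜🟫🟦⬛❓❓
❓❓🟦🟩🔴⬛🟩❓❓
❓❓🟩🟦🟩⬛🟩❓❓
❓❓🟩🟩🟩🟩🟩❓❓
❓❓❓❓❓❓❓❓❓
❓❓❓❓❓❓❓❓❓

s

❓❓⬜🟩⬜🟦⬛❓❓
❓❓⬜🟩🟩🟫🟩❓❓
❓❓🟫⬜🟫🟦⬛❓❓
❓❓🟦🟩🟩⬛🟩❓❓
❓❓🟩🟦🔴⬛🟩❓❓
❓❓🟩🟩🟩🟩🟩❓❓
❓❓⬛🟫⬜🟩🟩❓❓
❓❓❓❓❓❓❓❓❓
❓❓❓❓❓❓❓❓❓

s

❓❓⬜🟩🟩🟫🟩❓❓
❓❓🟫⬜🟫🟦⬛❓❓
❓❓🟦🟩🟩⬛🟩❓❓
❓❓🟩🟦🟩⬛🟩❓❓
❓❓🟩🟩🔴🟩🟩❓❓
❓❓⬛🟫⬜🟩🟩❓❓
❓❓🟩🟫🟫🟩🟫❓❓
❓❓❓❓❓❓❓❓❓
❓❓❓❓❓❓❓❓❓

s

❓❓🟫⬜🟫🟦⬛❓❓
❓❓🟦🟩🟩⬛🟩❓❓
❓❓🟩🟦🟩⬛🟩❓❓
❓❓🟩🟩🟩🟩🟩❓❓
❓❓⬛🟫🔴🟩🟩❓❓
❓❓🟩🟫🟫🟩🟫❓❓
❓❓🟫🟦🟩🟩⬛❓❓
❓❓❓❓❓❓❓❓❓
❓❓❓❓❓❓❓❓❓

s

❓❓🟦🟩🟩⬛🟩❓❓
❓❓🟩🟦🟩⬛🟩❓❓
❓❓🟩🟩🟩🟩🟩❓❓
❓❓⬛🟫⬜🟩🟩❓❓
❓❓🟩🟫🔴🟩🟫❓❓
❓❓🟫🟦🟩🟩⬛❓❓
❓❓⬜🟦⬜🟦⬜❓❓
❓❓❓❓❓❓❓❓❓
❓❓❓❓❓❓❓❓❓

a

❓❓❓🟦🟩🟩⬛🟩❓
❓❓❓🟩🟦🟩⬛🟩❓
❓❓⬛🟩🟩🟩🟩🟩❓
❓❓⬜⬛🟫⬜🟩🟩❓
❓❓🟩🟩🔴🟫🟩🟫❓
❓❓🟦🟫🟦🟩🟩⬛❓
❓❓🟩⬜🟦⬜🟦⬜❓
❓❓❓❓❓❓❓❓❓
❓❓❓❓❓❓❓❓❓

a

❓❓❓❓🟦🟩🟩⬛🟩
❓❓❓❓🟩🟦🟩⬛🟩
❓❓🟩⬛🟩🟩🟩🟩🟩
❓❓⬛⬜⬛🟫⬜🟩🟩
❓❓🟦🟩🔴🟫🟫🟩🟫
❓❓🟩🟦🟫🟦🟩🟩⬛
❓❓⬜🟩⬜🟦⬜🟦⬜
❓❓❓❓❓❓❓❓❓
❓❓❓❓❓❓❓❓❓

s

❓❓❓❓🟩🟦🟩⬛🟩
❓❓🟩⬛🟩🟩🟩🟩🟩
❓❓⬛⬜⬛🟫⬜🟩🟩
❓❓🟦🟩🟩🟫🟫🟩🟫
❓❓🟩🟦🔴🟦🟩🟩⬛
❓❓⬜🟩⬜🟦⬜🟦⬜
❓❓🟫⬜🟦🟩⬛❓❓
❓❓❓❓❓❓❓❓❓
❓❓❓❓❓❓❓❓❓

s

❓❓🟩⬛🟩🟩🟩🟩🟩
❓❓⬛⬜⬛🟫⬜🟩🟩
❓❓🟦🟩🟩🟫🟫🟩🟫
❓❓🟩🟦🟫🟦🟩🟩⬛
❓❓⬜🟩🔴🟦⬜🟦⬜
❓❓🟫⬜🟦🟩⬛❓❓
❓❓🟩🟦🟩🟩🟩❓❓
❓❓❓❓❓❓❓❓❓
❓❓❓❓❓❓❓❓❓

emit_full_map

❓❓❓❓❓⬜🟩🟫🟩🟫
❓❓❓❓❓⬜⬛🟫🟦⬛
❓❓❓❓❓⬜⬜⬜🟩🟫
❓❓❓❓🟩🟩🟩🟩🟩🟦
❓❓❓❓🟩⬜🟩🟫🟩🟩
❓❓🟫🟩🟩🟩⬜⬜🟦⬜
❓❓⬜🟩⬛🟩🟩⬛🟩⬜
❓❓🟩🟫🟫🟩🟩🟩⬜🟩
❓❓🟦🟩🟩🟦🟩🟩🟫❓
❓❓⬜🟫🟩🟩🟦🟫🟩❓
❓❓🟩🟩🟫🟫🟦❓❓❓
❓❓🟦🟫🟩⬛⬛❓❓❓
❓❓⬜🟩⬜🟦⬛❓❓❓
❓❓⬜🟩🟩🟫🟩❓❓❓
❓❓🟫⬜🟫🟦⬛❓❓❓
❓❓🟦🟩🟩⬛🟩❓❓❓
❓❓🟩🟦🟩⬛🟩❓❓❓
🟩⬛🟩🟩🟩🟩🟩❓❓❓
⬛⬜⬛🟫⬜🟩🟩❓❓❓
🟦🟩🟩🟫🟫🟩🟫❓❓❓
🟩🟦🟫🟦🟩🟩⬛❓❓❓
⬜🟩🔴🟦⬜🟦⬜❓❓❓
🟫⬜🟦🟩⬛❓❓❓❓❓
🟩🟦🟩🟩🟩❓❓❓❓❓

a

❓❓❓🟩⬛🟩🟩🟩🟩
❓❓❓⬛⬜⬛🟫⬜🟩
❓❓🟫🟦🟩🟩🟫🟫🟩
❓❓🟩🟩🟦🟫🟦🟩🟩
❓❓🟩⬜🔴⬜🟦⬜🟦
❓❓⬜🟫⬜🟦🟩⬛❓
❓❓⬜🟩🟦🟩🟩🟩❓
❓❓❓❓❓❓❓❓❓
❓❓❓❓❓❓❓❓❓

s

❓❓❓⬛⬜⬛🟫⬜🟩
❓❓🟫🟦🟩🟩🟫🟫🟩
❓❓🟩🟩🟦🟫🟦🟩🟩
❓❓🟩⬜🟩⬜🟦⬜🟦
❓❓⬜🟫🔴🟦🟩⬛❓
❓❓⬜🟩🟦🟩🟩🟩❓
❓❓⬜🟫⬜🟩🟩❓❓
❓❓❓❓❓❓❓❓❓
❓❓❓❓❓❓❓❓❓

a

❓❓❓❓⬛⬜⬛🟫⬜
❓❓❓🟫🟦🟩🟩🟫🟫
❓❓🟦🟩🟩🟦🟫🟦🟩
❓❓🟩🟩⬜🟩⬜🟦⬜
❓❓🟩⬜🔴⬜🟦🟩⬛
❓❓🟫⬜🟩🟦🟩🟩🟩
❓❓🟩⬜🟫⬜🟩🟩❓
❓❓❓❓❓❓❓❓❓
❓❓❓❓❓❓❓❓❓

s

❓❓❓🟫🟦🟩🟩🟫🟫
❓❓🟦🟩🟩🟦🟫🟦🟩
❓❓🟩🟩⬜🟩⬜🟦⬜
❓❓🟩⬜🟫⬜🟦🟩⬛
❓❓🟫⬜🔴🟦🟩🟩🟩
❓❓🟩⬜🟫⬜🟩🟩❓
❓❓🟩⬜⬛⬜🟩❓❓
❓❓❓❓❓❓❓❓❓
❓❓❓❓❓❓❓❓❓

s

❓❓🟦🟩🟩🟦🟫🟦🟩
❓❓🟩🟩⬜🟩⬜🟦⬜
❓❓🟩⬜🟫⬜🟦🟩⬛
❓❓🟫⬜🟩🟦🟩🟩🟩
❓❓🟩⬜🔴⬜🟩🟩❓
❓❓🟩⬜⬛⬜🟩❓❓
❓❓🟩🟫🟩🟫🟩❓❓
❓❓❓❓❓❓❓❓❓
⬛⬛⬛⬛⬛⬛⬛⬛⬛

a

❓❓❓🟦🟩🟩🟦🟫🟦
❓❓❓🟩🟩⬜🟩⬜🟦
❓❓🟩🟩⬜🟫⬜🟦🟩
❓❓🟩🟫⬜🟩🟦🟩🟩
❓❓🟦🟩🔴🟫⬜🟩🟩
❓❓⬜🟩⬜⬛⬜🟩❓
❓❓⬛🟩🟫🟩🟫🟩❓
❓❓❓❓❓❓❓❓❓
⬛⬛⬛⬛⬛⬛⬛⬛⬛

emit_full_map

❓❓❓❓❓❓❓❓⬜🟩🟫🟩🟫
❓❓❓❓❓❓❓❓⬜⬛🟫🟦⬛
❓❓❓❓❓❓❓❓⬜⬜⬜🟩🟫
❓❓❓❓❓❓❓🟩🟩🟩🟩🟩🟦
❓❓❓❓❓❓❓🟩⬜🟩🟫🟩🟩
❓❓❓❓❓🟫🟩🟩🟩⬜⬜🟦⬜
❓❓❓❓❓⬜🟩⬛🟩🟩⬛🟩⬜
❓❓❓❓❓🟩🟫🟫🟩🟩🟩⬜🟩
❓❓❓❓❓🟦🟩🟩🟦🟩🟩🟫❓
❓❓❓❓❓⬜🟫🟩🟩🟦🟫🟩❓
❓❓❓❓❓🟩🟩🟫🟫🟦❓❓❓
❓❓❓❓❓🟦🟫🟩⬛⬛❓❓❓
❓❓❓❓❓⬜🟩⬜🟦⬛❓❓❓
❓❓❓❓❓⬜🟩🟩🟫🟩❓❓❓
❓❓❓❓❓🟫⬜🟫🟦⬛❓❓❓
❓❓❓❓❓🟦🟩🟩⬛🟩❓❓❓
❓❓❓❓❓🟩🟦🟩⬛🟩❓❓❓
❓❓❓🟩⬛🟩🟩🟩🟩🟩❓❓❓
❓❓❓⬛⬜⬛🟫⬜🟩🟩❓❓❓
❓❓🟫🟦🟩🟩🟫🟫🟩🟫❓❓❓
❓🟦🟩🟩🟦🟫🟦🟩🟩⬛❓❓❓
❓🟩🟩⬜🟩⬜🟦⬜🟦⬜❓❓❓
🟩🟩⬜🟫⬜🟦🟩⬛❓❓❓❓❓
🟩🟫⬜🟩🟦🟩🟩🟩❓❓❓❓❓
🟦🟩🔴🟫⬜🟩🟩❓❓❓❓❓❓
⬜🟩⬜⬛⬜🟩❓❓❓❓❓❓❓
⬛🟩🟫🟩🟫🟩❓❓❓❓❓❓❓

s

❓❓❓🟩🟩⬜🟩⬜🟦
❓❓🟩🟩⬜🟫⬜🟦🟩
❓❓🟩🟫⬜🟩🟦🟩🟩
❓❓🟦🟩⬜🟫⬜🟩🟩
❓❓⬜🟩🔴⬛⬜🟩❓
❓❓⬛🟩🟫🟩🟫🟩❓
❓❓🟩⬛🟫🟩🟦❓❓
⬛⬛⬛⬛⬛⬛⬛⬛⬛
⬛⬛⬛⬛⬛⬛⬛⬛⬛

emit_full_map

❓❓❓❓❓❓❓❓⬜🟩🟫🟩🟫
❓❓❓❓❓❓❓❓⬜⬛🟫🟦⬛
❓❓❓❓❓❓❓❓⬜⬜⬜🟩🟫
❓❓❓❓❓❓❓🟩🟩🟩🟩🟩🟦
❓❓❓❓❓❓❓🟩⬜🟩🟫🟩🟩
❓❓❓❓❓🟫🟩🟩🟩⬜⬜🟦⬜
❓❓❓❓❓⬜🟩⬛🟩🟩⬛🟩⬜
❓❓❓❓❓🟩🟫🟫🟩🟩🟩⬜🟩
❓❓❓❓❓🟦🟩🟩🟦🟩🟩🟫❓
❓❓❓❓❓⬜🟫🟩🟩🟦🟫🟩❓
❓❓❓❓❓🟩🟩🟫🟫🟦❓❓❓
❓❓❓❓❓🟦🟫🟩⬛⬛❓❓❓
❓❓❓❓❓⬜🟩⬜🟦⬛❓❓❓
❓❓❓❓❓⬜🟩🟩🟫🟩❓❓❓
❓❓❓❓❓🟫⬜🟫🟦⬛❓❓❓
❓❓❓❓❓🟦🟩🟩⬛🟩❓❓❓
❓❓❓❓❓🟩🟦🟩⬛🟩❓❓❓
❓❓❓🟩⬛🟩🟩🟩🟩🟩❓❓❓
❓❓❓⬛⬜⬛🟫⬜🟩🟩❓❓❓
❓❓🟫🟦🟩🟩🟫🟫🟩🟫❓❓❓
❓🟦🟩🟩🟦🟫🟦🟩🟩⬛❓❓❓
❓🟩🟩⬜🟩⬜🟦⬜🟦⬜❓❓❓
🟩🟩⬜🟫⬜🟦🟩⬛❓❓❓❓❓
🟩🟫⬜🟩🟦🟩🟩🟩❓❓❓❓❓
🟦🟩⬜🟫⬜🟩🟩❓❓❓❓❓❓
⬜🟩🔴⬛⬜🟩❓❓❓❓❓❓❓
⬛🟩🟫🟩🟫🟩❓❓❓❓❓❓❓
🟩⬛🟫🟩🟦❓❓❓❓❓❓❓❓
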